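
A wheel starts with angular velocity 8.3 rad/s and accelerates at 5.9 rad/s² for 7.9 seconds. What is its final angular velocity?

ω = ω₀ + αt = 8.3 + 5.9 × 7.9 = 54.91 rad/s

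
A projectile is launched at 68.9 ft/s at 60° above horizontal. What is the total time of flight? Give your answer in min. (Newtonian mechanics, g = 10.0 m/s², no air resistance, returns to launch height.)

v₀ = 68.9 ft/s × 0.3048 = 21.0007 m/s
T = 2 × v₀ × sin(θ) / g = 2 × 21.0007 × sin(60°) / 10.0 = 2 × 21.0007 × 0.866025 / 10.0 = 3.63743 s
T = 3.63743 s / 60.0 = 0.06062 min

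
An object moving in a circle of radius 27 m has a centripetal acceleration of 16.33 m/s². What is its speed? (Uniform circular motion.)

v = √(a_c × r) = √(16.33 × 27) = 21.0 m/s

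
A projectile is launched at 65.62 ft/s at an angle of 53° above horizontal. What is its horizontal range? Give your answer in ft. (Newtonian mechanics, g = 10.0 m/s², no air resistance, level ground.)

v₀ = 65.62 ft/s × 0.3048 = 20.001 m/s
R = v₀² × sin(2θ) / g = 20.001² × sin(2 × 53°) / 10.0 = 400.04 × 0.961262 / 10.0 = 38.4543 m
R = 38.4543 m / 0.3048 = 126.2 ft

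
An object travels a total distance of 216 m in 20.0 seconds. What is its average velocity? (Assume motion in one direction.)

v_avg = Δd / Δt = 216 / 20.0 = 10.8 m/s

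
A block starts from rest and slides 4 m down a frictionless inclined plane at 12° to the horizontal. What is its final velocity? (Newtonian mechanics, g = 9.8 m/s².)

a = g sin(θ) = 9.8 × sin(12°) = 2.0375 m/s²
v = √(2ad) = √(2 × 2.0375 × 4) = 4.04 m/s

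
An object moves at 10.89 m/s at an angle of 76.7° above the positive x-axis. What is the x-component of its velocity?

vₓ = v cos(θ) = 10.89 × cos(76.7°) = 2.51 m/s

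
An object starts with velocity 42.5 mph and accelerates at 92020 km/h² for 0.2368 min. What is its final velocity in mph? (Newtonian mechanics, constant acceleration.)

v₀ = 42.5 mph × 0.44704 = 18.9992 m/s
a = 92020 km/h² × 7.716049382716049e-05 = 7.10031 m/s²
t = 0.2368 min × 60.0 = 14.208 s
v = v₀ + a × t = 18.9992 + 7.10031 × 14.208 = 119.88 m/s
v = 119.88 m/s / 0.44704 = 268.2 mph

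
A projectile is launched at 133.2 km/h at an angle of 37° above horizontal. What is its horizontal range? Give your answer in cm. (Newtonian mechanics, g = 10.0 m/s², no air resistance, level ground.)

v₀ = 133.2 km/h × 0.2777777777777778 = 37.0 m/s
R = v₀² × sin(2θ) / g = 37.0² × sin(2 × 37°) / 10.0 = 1369.0 × 0.961262 / 10.0 = 131.597 m
R = 131.597 m / 0.01 = 13160 cm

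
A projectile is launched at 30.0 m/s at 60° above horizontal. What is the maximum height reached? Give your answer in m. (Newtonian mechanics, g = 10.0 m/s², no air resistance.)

H = v₀² × sin²(θ) / (2g) = 30.0² × sin(60°)² / (2 × 10.0) = 900.0 × 0.75 / 20.0 = 33.75 m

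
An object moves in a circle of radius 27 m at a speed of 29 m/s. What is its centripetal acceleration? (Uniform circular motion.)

a_c = v²/r = 29²/27 = 841/27 = 31.15 m/s²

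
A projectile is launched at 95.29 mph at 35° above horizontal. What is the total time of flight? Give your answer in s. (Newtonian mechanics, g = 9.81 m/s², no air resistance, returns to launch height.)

v₀ = 95.29 mph × 0.44704 = 42.5984 m/s
T = 2 × v₀ × sin(θ) / g = 2 × 42.5984 × sin(35°) / 9.81 = 2 × 42.5984 × 0.573576 / 9.81 = 4.981 s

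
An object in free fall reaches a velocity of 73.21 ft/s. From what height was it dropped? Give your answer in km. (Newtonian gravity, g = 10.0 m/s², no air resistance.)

v = 73.21 ft/s × 0.3048 = 22.3144 m/s
h = v² / (2g) = 22.3144² / (2 × 10.0) = 24.8966 m
h = 24.8966 m / 1000.0 = 0.0249 km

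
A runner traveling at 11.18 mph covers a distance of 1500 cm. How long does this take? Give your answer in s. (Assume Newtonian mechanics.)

d = 1500 cm × 0.01 = 15.0 m
v = 11.18 mph × 0.44704 = 4.99791 m/s
t = d / v = 15.0 / 4.99791 = 3.001 s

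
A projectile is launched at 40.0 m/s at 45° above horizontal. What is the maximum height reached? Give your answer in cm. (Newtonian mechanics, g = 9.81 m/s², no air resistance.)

H = v₀² × sin²(θ) / (2g) = 40.0² × sin(45°)² / (2 × 9.81) = 1600.0 × 0.5 / 19.62 = 40.7747 m
H = 40.7747 m / 0.01 = 4077 cm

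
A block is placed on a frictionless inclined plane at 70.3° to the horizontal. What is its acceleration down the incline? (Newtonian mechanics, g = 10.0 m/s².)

a = g sin(θ) = 10.0 × sin(70.3°) = 10.0 × 0.9415 = 9.41 m/s²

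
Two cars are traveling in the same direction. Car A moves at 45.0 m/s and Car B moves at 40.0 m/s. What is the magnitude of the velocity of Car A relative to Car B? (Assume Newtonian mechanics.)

v_rel = |v_A - v_B| = |45.0 - 40.0| = 5.0 m/s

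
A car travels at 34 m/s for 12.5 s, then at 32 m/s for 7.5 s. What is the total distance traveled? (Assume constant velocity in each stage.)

d₁ = v₁t₁ = 34 × 12.5 = 425.0 m
d₂ = v₂t₂ = 32 × 7.5 = 240.0 m
d_total = 425.0 + 240.0 = 665.0 m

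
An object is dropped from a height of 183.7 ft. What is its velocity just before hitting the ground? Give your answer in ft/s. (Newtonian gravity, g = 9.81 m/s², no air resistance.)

h = 183.7 ft × 0.3048 = 55.9918 m
v = √(2gh) = √(2 × 9.81 × 55.9918) = 33.1445 m/s
v = 33.1445 m/s / 0.3048 = 108.7 ft/s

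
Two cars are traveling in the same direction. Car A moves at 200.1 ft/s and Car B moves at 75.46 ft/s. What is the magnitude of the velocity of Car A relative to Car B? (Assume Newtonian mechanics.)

v_rel = |v_A - v_B| = |200.1 - 75.46| = 124.64 ft/s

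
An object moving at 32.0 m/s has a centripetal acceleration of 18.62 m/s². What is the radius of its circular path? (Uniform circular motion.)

r = v²/a_c = 32.0²/18.62 = 54.99 m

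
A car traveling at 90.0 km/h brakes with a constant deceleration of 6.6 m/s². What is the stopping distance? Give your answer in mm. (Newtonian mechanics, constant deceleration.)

v₀ = 90.0 km/h × 0.2777777777777778 = 25.0 m/s
d = v₀² / (2a) = 25.0² / (2 × 6.6) = 625.0 / 13.2 = 47.3485 m
d = 47.3485 m / 0.001 = 47350 mm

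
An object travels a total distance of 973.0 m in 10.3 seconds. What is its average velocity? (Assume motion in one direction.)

v_avg = Δd / Δt = 973.0 / 10.3 = 94.47 m/s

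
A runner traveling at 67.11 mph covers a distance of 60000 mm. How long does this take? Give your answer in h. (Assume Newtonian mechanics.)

d = 60000 mm × 0.001 = 60.0 m
v = 67.11 mph × 0.44704 = 30.0009 m/s
t = d / v = 60.0 / 30.0009 = 1.99994 s
t = 1.99994 s / 3600.0 = 0.0005555 h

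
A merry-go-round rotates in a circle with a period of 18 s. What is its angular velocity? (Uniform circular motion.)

ω = 2π/T = 2π/18 = 0.3491 rad/s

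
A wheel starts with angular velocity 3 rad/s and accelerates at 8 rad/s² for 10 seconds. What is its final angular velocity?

ω = ω₀ + αt = 3 + 8 × 10 = 83 rad/s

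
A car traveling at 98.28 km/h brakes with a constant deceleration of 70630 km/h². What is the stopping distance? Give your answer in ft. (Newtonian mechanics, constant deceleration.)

v₀ = 98.28 km/h × 0.2777777777777778 = 27.3 m/s
a = 70630 km/h² × 7.716049382716049e-05 = 5.44985 m/s²
d = v₀² / (2a) = 27.3² / (2 × 5.44985) = 745.29 / 10.8997 = 68.3771 m
d = 68.3771 m / 0.3048 = 224.3 ft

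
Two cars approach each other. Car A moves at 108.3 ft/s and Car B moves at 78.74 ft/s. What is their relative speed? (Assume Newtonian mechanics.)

v_rel = v_A + v_B = 108.3 + 78.74 = 187.04 ft/s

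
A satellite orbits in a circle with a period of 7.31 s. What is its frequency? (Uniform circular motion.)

f = 1/T = 1/7.31 = 0.1368 Hz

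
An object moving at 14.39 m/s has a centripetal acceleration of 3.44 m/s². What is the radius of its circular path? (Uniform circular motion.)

r = v²/a_c = 14.39²/3.44 = 60.2 m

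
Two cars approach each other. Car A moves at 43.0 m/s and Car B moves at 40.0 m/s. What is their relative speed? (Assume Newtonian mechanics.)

v_rel = v_A + v_B = 43.0 + 40.0 = 83.0 m/s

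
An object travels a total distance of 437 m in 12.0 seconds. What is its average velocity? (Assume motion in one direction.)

v_avg = Δd / Δt = 437 / 12.0 = 36.42 m/s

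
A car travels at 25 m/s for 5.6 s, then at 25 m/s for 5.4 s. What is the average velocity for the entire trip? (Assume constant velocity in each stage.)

d₁ = v₁t₁ = 25 × 5.6 = 140.0 m
d₂ = v₂t₂ = 25 × 5.4 = 135.0 m
d_total = 275.0 m, t_total = 11.0 s
v_avg = d_total/t_total = 275.0/11.0 = 25.0 m/s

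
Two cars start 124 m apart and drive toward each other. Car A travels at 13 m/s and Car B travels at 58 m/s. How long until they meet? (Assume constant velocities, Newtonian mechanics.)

Combined speed: v_combined = 13 + 58 = 71 m/s
Time to meet: t = d/v_combined = 124/71 = 1.75 s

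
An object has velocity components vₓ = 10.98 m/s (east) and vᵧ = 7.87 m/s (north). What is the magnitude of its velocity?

|v| = √(vₓ² + vᵧ²) = √(10.98² + 7.87²) = √(182.4973) = 13.51 m/s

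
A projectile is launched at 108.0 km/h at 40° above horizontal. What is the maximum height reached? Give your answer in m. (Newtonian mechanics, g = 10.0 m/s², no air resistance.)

v₀ = 108.0 km/h × 0.2777777777777778 = 30.0 m/s
H = v₀² × sin²(θ) / (2g) = 30.0² × sin(40°)² / (2 × 10.0) = 900.0 × 0.413176 / 20.0 = 18.59 m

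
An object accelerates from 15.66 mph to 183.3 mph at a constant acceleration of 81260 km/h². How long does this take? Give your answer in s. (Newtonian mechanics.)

v₀ = 15.66 mph × 0.44704 = 7.00065 m/s
v = 183.3 mph × 0.44704 = 81.9424 m/s
a = 81260 km/h² × 7.716049382716049e-05 = 6.27006 m/s²
t = (v - v₀) / a = (81.9424 - 7.00065) / 6.27006 = 11.95 s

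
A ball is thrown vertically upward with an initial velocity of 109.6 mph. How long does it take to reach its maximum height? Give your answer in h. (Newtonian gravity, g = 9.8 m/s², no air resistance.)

v₀ = 109.6 mph × 0.44704 = 48.9956 m/s
t_up = v₀ / g = 48.9956 / 9.8 = 4.99955 s
t_up = 4.99955 s / 3600.0 = 0.001389 h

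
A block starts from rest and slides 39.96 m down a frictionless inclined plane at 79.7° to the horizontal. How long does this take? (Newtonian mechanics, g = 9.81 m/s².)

a = g sin(θ) = 9.81 × sin(79.7°) = 9.6519 m/s²
t = √(2d/a) = √(2 × 39.96 / 9.6519) = 2.88 s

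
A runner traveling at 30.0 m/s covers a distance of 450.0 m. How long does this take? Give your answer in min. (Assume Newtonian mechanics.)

t = d / v = 450.0 / 30.0 = 15.0 s
t = 15.0 s / 60.0 = 0.25 min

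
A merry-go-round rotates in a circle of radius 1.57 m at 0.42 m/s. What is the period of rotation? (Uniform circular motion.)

T = 2πr/v = 2π×1.57/0.42 = 23.49 s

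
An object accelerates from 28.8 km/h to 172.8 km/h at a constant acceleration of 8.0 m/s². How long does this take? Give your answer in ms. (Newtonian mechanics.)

v₀ = 28.8 km/h × 0.2777777777777778 = 8.0 m/s
v = 172.8 km/h × 0.2777777777777778 = 48.0 m/s
t = (v - v₀) / a = (48.0 - 8.0) / 8.0 = 5.0 s
t = 5.0 s / 0.001 = 5000 ms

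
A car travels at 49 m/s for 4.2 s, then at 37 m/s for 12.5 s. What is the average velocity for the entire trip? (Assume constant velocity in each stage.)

d₁ = v₁t₁ = 49 × 4.2 = 205.8 m
d₂ = v₂t₂ = 37 × 12.5 = 462.5 m
d_total = 668.3 m, t_total = 16.7 s
v_avg = d_total/t_total = 668.3/16.7 = 40.02 m/s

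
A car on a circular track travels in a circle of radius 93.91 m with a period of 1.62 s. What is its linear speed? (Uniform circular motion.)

v = 2πr/T = 2π×93.91/1.62 = 364.23 m/s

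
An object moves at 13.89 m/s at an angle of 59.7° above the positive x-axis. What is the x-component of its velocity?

vₓ = v cos(θ) = 13.89 × cos(59.7°) = 7.01 m/s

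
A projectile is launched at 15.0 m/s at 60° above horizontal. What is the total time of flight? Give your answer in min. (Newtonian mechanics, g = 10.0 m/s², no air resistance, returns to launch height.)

T = 2 × v₀ × sin(θ) / g = 2 × 15.0 × sin(60°) / 10.0 = 2 × 15.0 × 0.866025 / 10.0 = 2.59808 s
T = 2.59808 s / 60.0 = 0.0433 min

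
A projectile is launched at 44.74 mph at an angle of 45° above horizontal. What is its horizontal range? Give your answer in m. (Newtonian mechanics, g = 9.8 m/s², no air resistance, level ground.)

v₀ = 44.74 mph × 0.44704 = 20.0006 m/s
R = v₀² × sin(2θ) / g = 20.0006² × sin(2 × 45°) / 9.8 = 400.024 × 1.0 / 9.8 = 40.82 m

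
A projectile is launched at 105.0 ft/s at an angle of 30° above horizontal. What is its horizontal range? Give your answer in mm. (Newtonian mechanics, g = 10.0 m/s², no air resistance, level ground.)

v₀ = 105.0 ft/s × 0.3048 = 32.004 m/s
R = v₀² × sin(2θ) / g = 32.004² × sin(2 × 30°) / 10.0 = 1024.26 × 0.866025 / 10.0 = 88.7035 m
R = 88.7035 m / 0.001 = 88700 mm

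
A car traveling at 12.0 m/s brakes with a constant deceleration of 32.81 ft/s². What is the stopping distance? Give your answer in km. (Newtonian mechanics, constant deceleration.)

a = 32.81 ft/s² × 0.3048 = 10.0005 m/s²
d = v₀² / (2a) = 12.0² / (2 × 10.0005) = 144.0 / 20.001 = 7.19964 m
d = 7.19964 m / 1000.0 = 0.0072 km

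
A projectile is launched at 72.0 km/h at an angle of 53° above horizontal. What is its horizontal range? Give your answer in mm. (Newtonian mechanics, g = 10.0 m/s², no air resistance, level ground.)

v₀ = 72.0 km/h × 0.2777777777777778 = 20.0 m/s
R = v₀² × sin(2θ) / g = 20.0² × sin(2 × 53°) / 10.0 = 400.0 × 0.961262 / 10.0 = 38.4505 m
R = 38.4505 m / 0.001 = 38450 mm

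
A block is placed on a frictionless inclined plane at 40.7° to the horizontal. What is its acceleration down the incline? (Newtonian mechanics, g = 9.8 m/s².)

a = g sin(θ) = 9.8 × sin(40.7°) = 9.8 × 0.6521 = 6.39 m/s²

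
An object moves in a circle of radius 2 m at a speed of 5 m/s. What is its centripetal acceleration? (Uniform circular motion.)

a_c = v²/r = 5²/2 = 25/2 = 12.5 m/s²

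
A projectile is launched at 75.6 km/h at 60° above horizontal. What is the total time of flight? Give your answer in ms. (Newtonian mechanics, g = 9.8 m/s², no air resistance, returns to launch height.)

v₀ = 75.6 km/h × 0.2777777777777778 = 21.0 m/s
T = 2 × v₀ × sin(θ) / g = 2 × 21.0 × sin(60°) / 9.8 = 2 × 21.0 × 0.866025 / 9.8 = 3.71154 s
T = 3.71154 s / 0.001 = 3712 ms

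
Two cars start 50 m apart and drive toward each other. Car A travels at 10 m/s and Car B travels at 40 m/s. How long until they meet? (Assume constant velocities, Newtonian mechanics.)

Combined speed: v_combined = 10 + 40 = 50 m/s
Time to meet: t = d/v_combined = 50/50 = 1.0 s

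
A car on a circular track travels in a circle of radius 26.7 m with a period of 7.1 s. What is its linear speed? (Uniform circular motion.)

v = 2πr/T = 2π×26.7/7.1 = 23.63 m/s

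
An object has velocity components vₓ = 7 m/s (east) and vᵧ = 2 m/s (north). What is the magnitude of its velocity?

|v| = √(vₓ² + vᵧ²) = √(7² + 2²) = √(53) = 7.28 m/s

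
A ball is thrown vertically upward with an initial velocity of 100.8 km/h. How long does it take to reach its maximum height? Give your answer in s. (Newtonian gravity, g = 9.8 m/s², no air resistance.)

v₀ = 100.8 km/h × 0.2777777777777778 = 28.0 m/s
t_up = v₀ / g = 28.0 / 9.8 = 2.857 s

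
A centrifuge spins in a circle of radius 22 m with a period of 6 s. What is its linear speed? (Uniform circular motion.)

v = 2πr/T = 2π×22/6 = 23.04 m/s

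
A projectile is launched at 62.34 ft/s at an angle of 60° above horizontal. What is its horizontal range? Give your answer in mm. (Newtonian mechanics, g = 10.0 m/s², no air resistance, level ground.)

v₀ = 62.34 ft/s × 0.3048 = 19.0012 m/s
R = v₀² × sin(2θ) / g = 19.0012² × sin(2 × 60°) / 10.0 = 361.046 × 0.866025 / 10.0 = 31.2675 m
R = 31.2675 m / 0.001 = 31270 mm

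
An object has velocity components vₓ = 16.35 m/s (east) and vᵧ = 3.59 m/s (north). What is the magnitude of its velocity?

|v| = √(vₓ² + vᵧ²) = √(16.35² + 3.59²) = √(280.2106) = 16.74 m/s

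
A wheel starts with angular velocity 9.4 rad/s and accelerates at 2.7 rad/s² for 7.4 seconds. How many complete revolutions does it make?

θ = ω₀t + ½αt² = 9.4×7.4 + ½×2.7×7.4² = 143.486 rad
Total revolutions = θ/(2π) = 143.486/(2π) = 22.84
Complete revolutions = ⌊22.84⌋ = 22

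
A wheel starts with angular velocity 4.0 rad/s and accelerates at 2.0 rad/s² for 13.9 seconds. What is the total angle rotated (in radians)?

θ = ω₀t + ½αt² = 4.0×13.9 + ½×2.0×13.9² = 248.81 rad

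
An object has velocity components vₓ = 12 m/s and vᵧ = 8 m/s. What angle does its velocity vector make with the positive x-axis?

θ = arctan(vᵧ/vₓ) = arctan(8/12) = 33.69°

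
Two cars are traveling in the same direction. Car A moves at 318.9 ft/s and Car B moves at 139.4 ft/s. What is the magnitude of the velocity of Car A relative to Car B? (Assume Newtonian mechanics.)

v_rel = |v_A - v_B| = |318.9 - 139.4| = 179.5 ft/s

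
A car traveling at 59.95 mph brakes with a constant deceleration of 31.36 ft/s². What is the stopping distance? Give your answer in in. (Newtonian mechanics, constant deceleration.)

v₀ = 59.95 mph × 0.44704 = 26.8 m/s
a = 31.36 ft/s² × 0.3048 = 9.55853 m/s²
d = v₀² / (2a) = 26.8² / (2 × 9.55853) = 718.24 / 19.1171 = 37.5706 m
d = 37.5706 m / 0.0254 = 1479 in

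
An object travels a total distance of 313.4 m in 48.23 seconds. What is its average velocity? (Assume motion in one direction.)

v_avg = Δd / Δt = 313.4 / 48.23 = 6.5 m/s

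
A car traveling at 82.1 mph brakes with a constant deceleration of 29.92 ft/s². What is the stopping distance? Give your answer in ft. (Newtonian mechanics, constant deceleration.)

v₀ = 82.1 mph × 0.44704 = 36.702 m/s
a = 29.92 ft/s² × 0.3048 = 9.11962 m/s²
d = v₀² / (2a) = 36.702² / (2 × 9.11962) = 1347.04 / 18.2392 = 73.8541 m
d = 73.8541 m / 0.3048 = 242.3 ft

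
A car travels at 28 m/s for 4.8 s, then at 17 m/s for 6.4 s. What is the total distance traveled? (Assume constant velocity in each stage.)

d₁ = v₁t₁ = 28 × 4.8 = 134.4 m
d₂ = v₂t₂ = 17 × 6.4 = 108.8 m
d_total = 134.4 + 108.8 = 243.2 m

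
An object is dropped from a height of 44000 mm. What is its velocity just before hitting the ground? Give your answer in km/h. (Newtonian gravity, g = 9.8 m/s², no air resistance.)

h = 44000 mm × 0.001 = 44.0 m
v = √(2gh) = √(2 × 9.8 × 44.0) = 29.3666 m/s
v = 29.3666 m/s / 0.2777777777777778 = 105.7 km/h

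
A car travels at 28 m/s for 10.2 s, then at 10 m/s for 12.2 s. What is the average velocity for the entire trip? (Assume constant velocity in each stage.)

d₁ = v₁t₁ = 28 × 10.2 = 285.6 m
d₂ = v₂t₂ = 10 × 12.2 = 122.0 m
d_total = 407.6 m, t_total = 22.4 s
v_avg = d_total/t_total = 407.6/22.4 = 18.2 m/s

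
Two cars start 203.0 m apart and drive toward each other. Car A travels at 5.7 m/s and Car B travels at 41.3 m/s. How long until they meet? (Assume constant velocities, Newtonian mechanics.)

Combined speed: v_combined = 5.7 + 41.3 = 47.0 m/s
Time to meet: t = d/v_combined = 203.0/47.0 = 4.32 s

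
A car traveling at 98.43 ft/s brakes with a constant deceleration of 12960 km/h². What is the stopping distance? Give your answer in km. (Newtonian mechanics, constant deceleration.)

v₀ = 98.43 ft/s × 0.3048 = 30.0015 m/s
a = 12960 km/h² × 7.716049382716049e-05 = 1.0 m/s²
d = v₀² / (2a) = 30.0015² / (2 × 1.0) = 900.09 / 2.0 = 450.045 m
d = 450.045 m / 1000.0 = 0.45 km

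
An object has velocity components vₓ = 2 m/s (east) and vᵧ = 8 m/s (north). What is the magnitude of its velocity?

|v| = √(vₓ² + vᵧ²) = √(2² + 8²) = √(68) = 8.25 m/s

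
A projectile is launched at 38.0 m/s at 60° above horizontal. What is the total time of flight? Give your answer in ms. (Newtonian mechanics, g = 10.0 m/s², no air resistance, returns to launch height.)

T = 2 × v₀ × sin(θ) / g = 2 × 38.0 × sin(60°) / 10.0 = 2 × 38.0 × 0.866025 / 10.0 = 6.58179 s
T = 6.58179 s / 0.001 = 6582 ms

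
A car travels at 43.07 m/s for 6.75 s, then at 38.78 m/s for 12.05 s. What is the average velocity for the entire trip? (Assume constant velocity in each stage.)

d₁ = v₁t₁ = 43.07 × 6.75 = 290.7225 m
d₂ = v₂t₂ = 38.78 × 12.05 = 467.299 m
d_total = 758.0215 m, t_total = 18.8 s
v_avg = d_total/t_total = 758.0215/18.8 = 40.32 m/s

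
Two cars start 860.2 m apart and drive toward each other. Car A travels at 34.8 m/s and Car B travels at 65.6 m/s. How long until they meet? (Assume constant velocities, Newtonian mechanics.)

Combined speed: v_combined = 34.8 + 65.6 = 100.4 m/s
Time to meet: t = d/v_combined = 860.2/100.4 = 8.57 s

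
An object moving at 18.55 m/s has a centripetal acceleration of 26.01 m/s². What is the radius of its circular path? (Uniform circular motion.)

r = v²/a_c = 18.55²/26.01 = 13.23 m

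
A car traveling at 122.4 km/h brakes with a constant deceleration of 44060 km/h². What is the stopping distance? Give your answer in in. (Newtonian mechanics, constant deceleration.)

v₀ = 122.4 km/h × 0.2777777777777778 = 34.0 m/s
a = 44060 km/h² × 7.716049382716049e-05 = 3.39969 m/s²
d = v₀² / (2a) = 34.0² / (2 × 3.39969) = 1156.0 / 6.79938 = 170.016 m
d = 170.016 m / 0.0254 = 6694 in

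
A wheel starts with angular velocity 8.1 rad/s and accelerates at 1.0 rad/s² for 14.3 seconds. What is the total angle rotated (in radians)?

θ = ω₀t + ½αt² = 8.1×14.3 + ½×1.0×14.3² = 218.07 rad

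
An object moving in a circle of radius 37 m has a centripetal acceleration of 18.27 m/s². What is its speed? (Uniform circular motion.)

v = √(a_c × r) = √(18.27 × 37) = 26.0 m/s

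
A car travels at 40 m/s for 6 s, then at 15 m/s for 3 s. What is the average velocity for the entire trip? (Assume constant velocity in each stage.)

d₁ = v₁t₁ = 40 × 6 = 240 m
d₂ = v₂t₂ = 15 × 3 = 45 m
d_total = 285 m, t_total = 9 s
v_avg = d_total/t_total = 285/9 = 31.67 m/s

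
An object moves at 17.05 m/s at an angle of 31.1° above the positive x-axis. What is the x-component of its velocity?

vₓ = v cos(θ) = 17.05 × cos(31.1°) = 14.6 m/s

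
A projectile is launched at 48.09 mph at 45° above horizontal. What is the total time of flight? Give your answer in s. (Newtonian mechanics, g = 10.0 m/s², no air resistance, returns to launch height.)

v₀ = 48.09 mph × 0.44704 = 21.4982 m/s
T = 2 × v₀ × sin(θ) / g = 2 × 21.4982 × sin(45°) / 10.0 = 2 × 21.4982 × 0.707107 / 10.0 = 3.04 s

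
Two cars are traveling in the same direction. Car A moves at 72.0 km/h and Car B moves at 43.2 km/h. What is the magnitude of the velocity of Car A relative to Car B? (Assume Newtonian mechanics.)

v_rel = |v_A - v_B| = |72.0 - 43.2| = 28.8 km/h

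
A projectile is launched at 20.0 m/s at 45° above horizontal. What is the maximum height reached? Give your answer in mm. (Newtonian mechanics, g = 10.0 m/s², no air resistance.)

H = v₀² × sin²(θ) / (2g) = 20.0² × sin(45°)² / (2 × 10.0) = 400.0 × 0.5 / 20.0 = 10.0 m
H = 10.0 m / 0.001 = 10000 mm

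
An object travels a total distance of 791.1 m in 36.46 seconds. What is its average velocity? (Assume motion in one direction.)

v_avg = Δd / Δt = 791.1 / 36.46 = 21.7 m/s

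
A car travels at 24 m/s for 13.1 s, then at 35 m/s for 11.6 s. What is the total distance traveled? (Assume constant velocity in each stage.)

d₁ = v₁t₁ = 24 × 13.1 = 314.4 m
d₂ = v₂t₂ = 35 × 11.6 = 406.0 m
d_total = 314.4 + 406.0 = 720.4 m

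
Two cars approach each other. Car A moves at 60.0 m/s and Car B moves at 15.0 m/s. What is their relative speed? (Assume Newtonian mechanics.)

v_rel = v_A + v_B = 60.0 + 15.0 = 75.0 m/s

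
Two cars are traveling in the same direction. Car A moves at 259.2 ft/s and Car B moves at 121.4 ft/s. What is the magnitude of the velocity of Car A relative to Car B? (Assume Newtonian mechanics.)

v_rel = |v_A - v_B| = |259.2 - 121.4| = 137.8 ft/s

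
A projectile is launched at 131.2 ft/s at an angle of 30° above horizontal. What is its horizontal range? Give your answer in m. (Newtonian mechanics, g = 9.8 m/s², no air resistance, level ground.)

v₀ = 131.2 ft/s × 0.3048 = 39.9898 m/s
R = v₀² × sin(2θ) / g = 39.9898² × sin(2 × 30°) / 9.8 = 1599.18 × 0.866025 / 9.8 = 141.3 m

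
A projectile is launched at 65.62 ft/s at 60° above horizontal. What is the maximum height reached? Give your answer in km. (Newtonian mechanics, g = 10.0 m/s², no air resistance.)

v₀ = 65.62 ft/s × 0.3048 = 20.001 m/s
H = v₀² × sin²(θ) / (2g) = 20.001² × sin(60°)² / (2 × 10.0) = 400.04 × 0.75 / 20.0 = 15.0015 m
H = 15.0015 m / 1000.0 = 0.015 km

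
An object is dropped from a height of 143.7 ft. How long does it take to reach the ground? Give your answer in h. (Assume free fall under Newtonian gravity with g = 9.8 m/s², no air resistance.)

h = 143.7 ft × 0.3048 = 43.7998 m
t = √(2h/g) = √(2 × 43.7998 / 9.8) = 2.98977 s
t = 2.98977 s / 3600.0 = 0.0008305 h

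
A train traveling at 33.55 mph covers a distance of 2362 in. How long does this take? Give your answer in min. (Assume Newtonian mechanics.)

d = 2362 in × 0.0254 = 59.9948 m
v = 33.55 mph × 0.44704 = 14.9982 m/s
t = d / v = 59.9948 / 14.9982 = 4.00013 s
t = 4.00013 s / 60.0 = 0.06667 min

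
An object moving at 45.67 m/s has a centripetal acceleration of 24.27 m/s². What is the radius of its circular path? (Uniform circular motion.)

r = v²/a_c = 45.67²/24.27 = 85.94 m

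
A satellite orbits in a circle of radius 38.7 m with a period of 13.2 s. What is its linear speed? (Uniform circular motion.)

v = 2πr/T = 2π×38.7/13.2 = 18.42 m/s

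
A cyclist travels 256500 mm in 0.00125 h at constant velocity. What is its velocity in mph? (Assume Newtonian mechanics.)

d = 256500 mm × 0.001 = 256.5 m
t = 0.00125 h × 3600.0 = 4.5 s
v = d / t = 256.5 / 4.5 = 57.0 m/s
v = 57.0 m/s / 0.44704 = 127.5 mph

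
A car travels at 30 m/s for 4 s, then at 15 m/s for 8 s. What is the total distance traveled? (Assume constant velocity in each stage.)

d₁ = v₁t₁ = 30 × 4 = 120 m
d₂ = v₂t₂ = 15 × 8 = 120 m
d_total = 120 + 120 = 240 m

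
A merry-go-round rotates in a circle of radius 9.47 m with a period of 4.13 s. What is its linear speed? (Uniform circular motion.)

v = 2πr/T = 2π×9.47/4.13 = 14.41 m/s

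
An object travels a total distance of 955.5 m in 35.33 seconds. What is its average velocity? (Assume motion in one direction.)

v_avg = Δd / Δt = 955.5 / 35.33 = 27.05 m/s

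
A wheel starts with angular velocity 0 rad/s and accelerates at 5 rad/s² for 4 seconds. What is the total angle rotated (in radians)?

θ = ω₀t + ½αt² = 0×4 + ½×5×4² = 40.0 rad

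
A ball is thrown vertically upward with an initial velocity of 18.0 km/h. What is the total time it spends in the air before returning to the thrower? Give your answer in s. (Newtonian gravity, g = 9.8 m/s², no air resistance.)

v₀ = 18.0 km/h × 0.2777777777777778 = 5.0 m/s
t_total = 2 × v₀ / g = 2 × 5.0 / 9.8 = 1.02 s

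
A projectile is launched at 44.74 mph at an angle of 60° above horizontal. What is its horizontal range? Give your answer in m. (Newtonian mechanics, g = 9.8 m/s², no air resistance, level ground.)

v₀ = 44.74 mph × 0.44704 = 20.0006 m/s
R = v₀² × sin(2θ) / g = 20.0006² × sin(2 × 60°) / 9.8 = 400.024 × 0.866025 / 9.8 = 35.35 m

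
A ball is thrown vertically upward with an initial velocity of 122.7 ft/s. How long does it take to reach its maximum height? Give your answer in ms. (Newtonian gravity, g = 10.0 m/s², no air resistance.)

v₀ = 122.7 ft/s × 0.3048 = 37.399 m/s
t_up = v₀ / g = 37.399 / 10.0 = 3.7399 s
t_up = 3.7399 s / 0.001 = 3740 ms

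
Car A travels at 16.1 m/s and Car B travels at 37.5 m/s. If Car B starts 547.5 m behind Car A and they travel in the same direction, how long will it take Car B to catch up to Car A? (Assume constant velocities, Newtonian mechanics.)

Relative speed: v_rel = 37.5 - 16.1 = 21.4 m/s
Time to catch: t = d₀/v_rel = 547.5/21.4 = 25.58 s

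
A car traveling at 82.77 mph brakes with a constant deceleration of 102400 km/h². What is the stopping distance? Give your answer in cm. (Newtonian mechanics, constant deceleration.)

v₀ = 82.77 mph × 0.44704 = 37.0015 m/s
a = 102400 km/h² × 7.716049382716049e-05 = 7.90123 m/s²
d = v₀² / (2a) = 37.0015² / (2 × 7.90123) = 1369.11 / 15.8025 = 86.6388 m
d = 86.6388 m / 0.01 = 8664 cm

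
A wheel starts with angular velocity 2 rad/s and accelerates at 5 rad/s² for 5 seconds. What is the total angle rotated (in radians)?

θ = ω₀t + ½αt² = 2×5 + ½×5×5² = 72.5 rad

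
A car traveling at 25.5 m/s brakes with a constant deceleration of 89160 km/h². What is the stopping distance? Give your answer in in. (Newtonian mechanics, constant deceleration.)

a = 89160 km/h² × 7.716049382716049e-05 = 6.87963 m/s²
d = v₀² / (2a) = 25.5² / (2 × 6.87963) = 650.25 / 13.7593 = 47.2589 m
d = 47.2589 m / 0.0254 = 1861 in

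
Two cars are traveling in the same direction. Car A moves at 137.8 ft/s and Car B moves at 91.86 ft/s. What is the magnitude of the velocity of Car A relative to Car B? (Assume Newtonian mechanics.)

v_rel = |v_A - v_B| = |137.8 - 91.86| = 45.94 ft/s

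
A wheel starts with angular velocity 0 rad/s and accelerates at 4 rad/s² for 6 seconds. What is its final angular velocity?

ω = ω₀ + αt = 0 + 4 × 6 = 24 rad/s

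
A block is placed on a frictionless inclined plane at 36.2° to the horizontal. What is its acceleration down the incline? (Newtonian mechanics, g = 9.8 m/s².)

a = g sin(θ) = 9.8 × sin(36.2°) = 9.8 × 0.5906 = 5.79 m/s²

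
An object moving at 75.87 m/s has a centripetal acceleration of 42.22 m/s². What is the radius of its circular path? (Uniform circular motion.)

r = v²/a_c = 75.87²/42.22 = 136.34 m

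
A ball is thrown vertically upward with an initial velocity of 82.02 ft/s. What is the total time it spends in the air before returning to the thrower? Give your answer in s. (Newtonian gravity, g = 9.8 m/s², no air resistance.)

v₀ = 82.02 ft/s × 0.3048 = 24.9997 m/s
t_total = 2 × v₀ / g = 2 × 24.9997 / 9.8 = 5.102 s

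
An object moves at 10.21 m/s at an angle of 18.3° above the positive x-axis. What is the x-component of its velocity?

vₓ = v cos(θ) = 10.21 × cos(18.3°) = 9.69 m/s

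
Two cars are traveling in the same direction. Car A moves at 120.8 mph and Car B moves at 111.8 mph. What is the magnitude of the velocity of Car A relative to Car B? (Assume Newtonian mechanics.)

v_rel = |v_A - v_B| = |120.8 - 111.8| = 9.0 mph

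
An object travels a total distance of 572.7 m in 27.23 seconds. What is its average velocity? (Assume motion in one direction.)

v_avg = Δd / Δt = 572.7 / 27.23 = 21.03 m/s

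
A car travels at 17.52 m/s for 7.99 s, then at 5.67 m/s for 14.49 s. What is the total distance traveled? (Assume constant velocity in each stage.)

d₁ = v₁t₁ = 17.52 × 7.99 = 139.9848 m
d₂ = v₂t₂ = 5.67 × 14.49 = 82.1583 m
d_total = 139.9848 + 82.1583 = 222.14 m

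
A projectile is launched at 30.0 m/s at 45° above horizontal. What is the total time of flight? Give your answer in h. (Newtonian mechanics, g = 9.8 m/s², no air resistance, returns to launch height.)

T = 2 × v₀ × sin(θ) / g = 2 × 30.0 × sin(45°) / 9.8 = 2 × 30.0 × 0.707107 / 9.8 = 4.32923 s
T = 4.32923 s / 3600.0 = 0.001203 h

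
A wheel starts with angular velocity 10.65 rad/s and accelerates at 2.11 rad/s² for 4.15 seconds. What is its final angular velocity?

ω = ω₀ + αt = 10.65 + 2.11 × 4.15 = 19.41 rad/s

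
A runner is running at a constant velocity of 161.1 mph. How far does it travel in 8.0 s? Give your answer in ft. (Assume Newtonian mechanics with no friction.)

v = 161.1 mph × 0.44704 = 72.0181 m/s
d = v × t = 72.0181 × 8.0 = 576.145 m
d = 576.145 m / 0.3048 = 1890 ft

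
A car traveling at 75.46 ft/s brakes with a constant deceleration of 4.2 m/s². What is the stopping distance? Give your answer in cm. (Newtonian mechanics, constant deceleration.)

v₀ = 75.46 ft/s × 0.3048 = 23.0002 m/s
d = v₀² / (2a) = 23.0002² / (2 × 4.2) = 529.009 / 8.4 = 62.9773 m
d = 62.9773 m / 0.01 = 6298 cm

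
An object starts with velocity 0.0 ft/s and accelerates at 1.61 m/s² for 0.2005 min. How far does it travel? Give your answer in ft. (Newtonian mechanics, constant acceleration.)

v₀ = 0.0 ft/s × 0.3048 = 0.0 m/s
t = 0.2005 min × 60.0 = 12.03 s
d = v₀ × t + ½ × a × t² = 0.0 × 12.03 + 0.5 × 1.61 × 12.03² = 116.5 m
d = 116.5 m / 0.3048 = 382.2 ft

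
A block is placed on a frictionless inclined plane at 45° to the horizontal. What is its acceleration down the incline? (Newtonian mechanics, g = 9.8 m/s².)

a = g sin(θ) = 9.8 × sin(45°) = 9.8 × 0.7071 = 6.93 m/s²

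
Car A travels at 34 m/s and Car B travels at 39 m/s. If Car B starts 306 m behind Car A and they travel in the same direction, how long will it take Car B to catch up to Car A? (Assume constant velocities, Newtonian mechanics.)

Relative speed: v_rel = 39 - 34 = 5 m/s
Time to catch: t = d₀/v_rel = 306/5 = 61.2 s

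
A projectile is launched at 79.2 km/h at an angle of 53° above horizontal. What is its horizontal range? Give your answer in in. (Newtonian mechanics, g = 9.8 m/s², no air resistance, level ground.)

v₀ = 79.2 km/h × 0.2777777777777778 = 22.0 m/s
R = v₀² × sin(2θ) / g = 22.0² × sin(2 × 53°) / 9.8 = 484.0 × 0.961262 / 9.8 = 47.4746 m
R = 47.4746 m / 0.0254 = 1869 in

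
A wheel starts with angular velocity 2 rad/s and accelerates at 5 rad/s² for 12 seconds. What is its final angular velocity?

ω = ω₀ + αt = 2 + 5 × 12 = 62 rad/s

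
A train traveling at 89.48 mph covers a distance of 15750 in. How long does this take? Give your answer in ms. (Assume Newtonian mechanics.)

d = 15750 in × 0.0254 = 400.05 m
v = 89.48 mph × 0.44704 = 40.0011 m/s
t = d / v = 400.05 / 40.0011 = 10.001 s
t = 10.001 s / 0.001 = 10000 ms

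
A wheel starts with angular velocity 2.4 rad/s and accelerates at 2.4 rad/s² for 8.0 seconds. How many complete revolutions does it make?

θ = ω₀t + ½αt² = 2.4×8.0 + ½×2.4×8.0² = 96.0 rad
Total revolutions = θ/(2π) = 96.0/(2π) = 15.28
Complete revolutions = ⌊15.28⌋ = 15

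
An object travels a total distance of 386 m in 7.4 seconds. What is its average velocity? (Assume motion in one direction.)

v_avg = Δd / Δt = 386 / 7.4 = 52.16 m/s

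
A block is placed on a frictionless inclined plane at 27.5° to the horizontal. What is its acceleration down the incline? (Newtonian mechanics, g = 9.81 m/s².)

a = g sin(θ) = 9.81 × sin(27.5°) = 9.81 × 0.4617 = 4.53 m/s²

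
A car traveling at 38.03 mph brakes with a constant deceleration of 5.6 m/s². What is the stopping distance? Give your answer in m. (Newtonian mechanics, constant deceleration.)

v₀ = 38.03 mph × 0.44704 = 17.0009 m/s
d = v₀² / (2a) = 17.0009² / (2 × 5.6) = 289.031 / 11.2 = 25.81 m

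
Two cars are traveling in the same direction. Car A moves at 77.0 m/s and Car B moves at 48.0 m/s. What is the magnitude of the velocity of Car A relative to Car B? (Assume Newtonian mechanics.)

v_rel = |v_A - v_B| = |77.0 - 48.0| = 29.0 m/s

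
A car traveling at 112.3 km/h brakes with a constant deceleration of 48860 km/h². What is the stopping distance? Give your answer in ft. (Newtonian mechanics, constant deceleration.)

v₀ = 112.3 km/h × 0.2777777777777778 = 31.1944 m/s
a = 48860 km/h² × 7.716049382716049e-05 = 3.77006 m/s²
d = v₀² / (2a) = 31.1944² / (2 × 3.77006) = 973.091 / 7.54012 = 129.055 m
d = 129.055 m / 0.3048 = 423.4 ft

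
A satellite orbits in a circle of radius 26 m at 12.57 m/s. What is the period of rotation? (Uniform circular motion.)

T = 2πr/v = 2π×26/12.57 = 13.0 s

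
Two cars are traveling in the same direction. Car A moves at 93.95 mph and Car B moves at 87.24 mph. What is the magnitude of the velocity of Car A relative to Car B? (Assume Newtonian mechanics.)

v_rel = |v_A - v_B| = |93.95 - 87.24| = 6.71 mph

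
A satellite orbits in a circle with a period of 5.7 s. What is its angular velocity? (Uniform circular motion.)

ω = 2π/T = 2π/5.7 = 1.1023 rad/s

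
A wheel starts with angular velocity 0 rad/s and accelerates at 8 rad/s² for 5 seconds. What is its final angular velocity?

ω = ω₀ + αt = 0 + 8 × 5 = 40 rad/s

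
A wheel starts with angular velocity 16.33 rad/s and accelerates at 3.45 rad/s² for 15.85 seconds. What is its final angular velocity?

ω = ω₀ + αt = 16.33 + 3.45 × 15.85 = 71.01 rad/s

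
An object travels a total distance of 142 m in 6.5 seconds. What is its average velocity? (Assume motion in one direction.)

v_avg = Δd / Δt = 142 / 6.5 = 21.85 m/s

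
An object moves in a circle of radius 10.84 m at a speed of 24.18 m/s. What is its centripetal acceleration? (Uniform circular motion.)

a_c = v²/r = 24.18²/10.84 = 584.6724/10.84 = 53.94 m/s²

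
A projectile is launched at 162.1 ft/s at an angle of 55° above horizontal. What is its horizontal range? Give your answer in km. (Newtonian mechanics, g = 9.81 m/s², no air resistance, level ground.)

v₀ = 162.1 ft/s × 0.3048 = 49.4081 m/s
R = v₀² × sin(2θ) / g = 49.4081² × sin(2 × 55°) / 9.81 = 2441.16 × 0.939693 / 9.81 = 233.837 m
R = 233.837 m / 1000.0 = 0.2338 km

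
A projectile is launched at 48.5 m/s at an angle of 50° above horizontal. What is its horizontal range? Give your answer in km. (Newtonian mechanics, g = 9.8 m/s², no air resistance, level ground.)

R = v₀² × sin(2θ) / g = 48.5² × sin(2 × 50°) / 9.8 = 2352.25 × 0.984808 / 9.8 = 236.379 m
R = 236.379 m / 1000.0 = 0.2364 km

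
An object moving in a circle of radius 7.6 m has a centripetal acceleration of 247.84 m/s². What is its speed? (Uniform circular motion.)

v = √(a_c × r) = √(247.84 × 7.6) = 43.4 m/s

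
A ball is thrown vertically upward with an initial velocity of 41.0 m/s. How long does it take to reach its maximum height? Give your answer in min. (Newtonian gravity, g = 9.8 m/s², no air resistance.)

t_up = v₀ / g = 41.0 / 9.8 = 4.18367 s
t_up = 4.18367 s / 60.0 = 0.06973 min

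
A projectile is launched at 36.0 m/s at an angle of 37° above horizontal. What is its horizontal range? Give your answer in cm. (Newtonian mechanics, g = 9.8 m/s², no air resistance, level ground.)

R = v₀² × sin(2θ) / g = 36.0² × sin(2 × 37°) / 9.8 = 1296.0 × 0.961262 / 9.8 = 127.122 m
R = 127.122 m / 0.01 = 12710 cm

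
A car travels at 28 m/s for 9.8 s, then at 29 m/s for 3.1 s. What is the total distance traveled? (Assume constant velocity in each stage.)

d₁ = v₁t₁ = 28 × 9.8 = 274.4 m
d₂ = v₂t₂ = 29 × 3.1 = 89.9 m
d_total = 274.4 + 89.9 = 364.3 m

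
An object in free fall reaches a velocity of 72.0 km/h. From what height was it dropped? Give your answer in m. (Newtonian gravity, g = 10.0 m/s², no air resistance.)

v = 72.0 km/h × 0.2777777777777778 = 20.0 m/s
h = v² / (2g) = 20.0² / (2 × 10.0) = 20.0 m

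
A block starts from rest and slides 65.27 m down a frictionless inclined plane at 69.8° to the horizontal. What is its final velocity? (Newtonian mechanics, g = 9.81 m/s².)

a = g sin(θ) = 9.81 × sin(69.8°) = 9.2066 m/s²
v = √(2ad) = √(2 × 9.2066 × 65.27) = 34.67 m/s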